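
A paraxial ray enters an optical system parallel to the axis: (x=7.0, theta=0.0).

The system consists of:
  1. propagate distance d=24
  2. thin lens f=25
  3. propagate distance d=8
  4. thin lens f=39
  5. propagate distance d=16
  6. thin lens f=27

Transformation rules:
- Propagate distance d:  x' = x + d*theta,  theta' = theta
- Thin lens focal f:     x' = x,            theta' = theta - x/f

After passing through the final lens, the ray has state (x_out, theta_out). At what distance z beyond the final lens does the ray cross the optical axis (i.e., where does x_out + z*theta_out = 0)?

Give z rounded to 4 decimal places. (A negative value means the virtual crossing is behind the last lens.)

Answer: -4.9187

Derivation:
Initial: x=7.0000 theta=0.0000
After 1 (propagate distance d=24): x=7.0000 theta=0.0000
After 2 (thin lens f=25): x=7.0000 theta=-0.2800
After 3 (propagate distance d=8): x=4.7600 theta=-0.2800
After 4 (thin lens f=39): x=4.7600 theta=-392/975 (≈-0.4021)
After 5 (propagate distance d=16): x=-1631/975 (≈-1.6728) theta=-392/975 (≈-0.4021)
After 6 (thin lens f=27): x=-1631/975 (≈-1.6728) theta=-8953/26325 (≈-0.3401)
z_focus = -x_out/theta_out = -(-1631/975)/(-8953/26325) = -6291/1279 ≈ -4.9187
Rounded to 4 decimal places: z = -4.9187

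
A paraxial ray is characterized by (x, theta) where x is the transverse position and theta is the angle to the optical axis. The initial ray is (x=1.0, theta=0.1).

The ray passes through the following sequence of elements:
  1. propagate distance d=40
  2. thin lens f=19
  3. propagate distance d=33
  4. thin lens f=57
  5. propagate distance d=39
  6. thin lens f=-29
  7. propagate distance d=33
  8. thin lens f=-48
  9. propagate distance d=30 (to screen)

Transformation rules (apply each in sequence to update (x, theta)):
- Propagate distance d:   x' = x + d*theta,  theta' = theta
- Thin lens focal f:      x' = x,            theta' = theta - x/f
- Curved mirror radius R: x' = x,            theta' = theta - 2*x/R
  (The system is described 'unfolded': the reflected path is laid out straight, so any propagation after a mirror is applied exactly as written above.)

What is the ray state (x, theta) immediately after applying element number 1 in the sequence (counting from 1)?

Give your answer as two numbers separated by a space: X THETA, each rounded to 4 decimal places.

Answer: 5.0000 0.1000

Derivation:
Initial: x=1.0000 theta=0.1000
After 1 (propagate distance d=40): x=5.0000 theta=0.1000
Rounded to 4 decimal places: x = 5.0000, theta = 0.1000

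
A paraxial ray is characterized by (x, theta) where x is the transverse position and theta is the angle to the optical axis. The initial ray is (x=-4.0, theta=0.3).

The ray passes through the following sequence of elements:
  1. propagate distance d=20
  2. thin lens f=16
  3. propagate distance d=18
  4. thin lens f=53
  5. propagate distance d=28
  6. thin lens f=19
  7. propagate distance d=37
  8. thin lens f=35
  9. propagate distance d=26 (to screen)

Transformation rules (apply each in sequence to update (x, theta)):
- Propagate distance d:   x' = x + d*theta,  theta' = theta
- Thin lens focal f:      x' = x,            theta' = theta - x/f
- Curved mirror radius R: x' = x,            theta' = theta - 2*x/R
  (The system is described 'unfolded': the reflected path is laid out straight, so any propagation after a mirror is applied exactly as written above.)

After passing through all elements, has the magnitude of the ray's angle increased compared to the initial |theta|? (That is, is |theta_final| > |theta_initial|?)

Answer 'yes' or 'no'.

Answer: no

Derivation:
Initial: x=-4.0000 theta=0.3000
After 1 (propagate distance d=20): x=2.0000 theta=0.3000
After 2 (thin lens f=16): x=2.0000 theta=0.1750
After 3 (propagate distance d=18): x=5.1500 theta=0.1750
After 4 (thin lens f=53): x=5.1500 theta=33/424 (≈0.0778)
After 5 (propagate distance d=28): x=7769/1060 (≈7.3292) theta=33/424 (≈0.0778)
After 6 (thin lens f=19): x=7769/1060 (≈7.3292) theta=-12403/40280 (≈-0.3079)
After 7 (propagate distance d=37): x=-163689/40280 (≈-4.0638) theta=-12403/40280 (≈-0.3079)
After 8 (thin lens f=35): x=-163689/40280 (≈-4.0638) theta=-33802/176225 (≈-0.1918)
After 9 (propagate distance d=26 (to screen)): x=-12759931/1409800 (≈-9.0509) theta=-33802/176225 (≈-0.1918)
|theta_initial|=0.3000 |theta_final|=33802/176225 (≈0.1918) -> not increased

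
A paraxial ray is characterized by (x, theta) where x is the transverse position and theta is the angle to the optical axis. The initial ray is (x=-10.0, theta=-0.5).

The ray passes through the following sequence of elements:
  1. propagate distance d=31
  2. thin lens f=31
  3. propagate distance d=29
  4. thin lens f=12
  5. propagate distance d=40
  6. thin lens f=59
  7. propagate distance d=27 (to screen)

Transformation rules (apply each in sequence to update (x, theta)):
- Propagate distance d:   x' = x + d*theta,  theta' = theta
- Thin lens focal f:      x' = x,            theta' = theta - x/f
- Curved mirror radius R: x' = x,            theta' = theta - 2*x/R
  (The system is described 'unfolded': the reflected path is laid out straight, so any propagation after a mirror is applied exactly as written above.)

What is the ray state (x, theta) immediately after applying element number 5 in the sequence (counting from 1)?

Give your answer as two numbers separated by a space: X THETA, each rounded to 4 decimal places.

Initial: x=-10.0000 theta=-0.5000
After 1 (propagate distance d=31): x=-25.5000 theta=-0.5000
After 2 (thin lens f=31): x=-25.5000 theta=10/31 (≈0.3226)
After 3 (propagate distance d=29): x=-1001/62 (≈-16.1452) theta=10/31 (≈0.3226)
After 4 (thin lens f=12): x=-1001/62 (≈-16.1452) theta=1241/744 (≈1.6680)
After 5 (propagate distance d=40): x=9407/186 (≈50.5753) theta=1241/744 (≈1.6680)
Rounded to 4 decimal places: x = 50.5753, theta = 1.6680

Answer: 50.5753 1.6680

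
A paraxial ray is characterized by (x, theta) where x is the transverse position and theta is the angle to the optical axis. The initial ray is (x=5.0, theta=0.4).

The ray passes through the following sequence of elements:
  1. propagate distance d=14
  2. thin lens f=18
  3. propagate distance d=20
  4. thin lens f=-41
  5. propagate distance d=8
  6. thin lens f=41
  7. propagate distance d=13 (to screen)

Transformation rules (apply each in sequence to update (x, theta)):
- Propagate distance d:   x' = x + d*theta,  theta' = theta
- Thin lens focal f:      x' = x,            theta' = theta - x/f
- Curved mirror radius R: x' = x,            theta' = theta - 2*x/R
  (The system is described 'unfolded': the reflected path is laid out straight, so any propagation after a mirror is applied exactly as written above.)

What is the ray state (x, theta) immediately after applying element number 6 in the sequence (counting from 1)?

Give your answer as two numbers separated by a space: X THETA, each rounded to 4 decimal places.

Initial: x=5.0000 theta=0.4000
After 1 (propagate distance d=14): x=10.6000 theta=0.4000
After 2 (thin lens f=18): x=10.6000 theta=-17/90 (≈-0.1889)
After 3 (propagate distance d=20): x=307/45 (≈6.8222) theta=-17/90 (≈-0.1889)
After 4 (thin lens f=-41): x=307/45 (≈6.8222) theta=-83/3690 (≈-0.0225)
After 5 (propagate distance d=8): x=817/123 (≈6.6423) theta=-83/3690 (≈-0.0225)
After 6 (thin lens f=41): x=817/123 (≈6.6423) theta=-27913/151290 (≈-0.1845)
Rounded to 4 decimal places: x = 6.6423, theta = -0.1845

Answer: 6.6423 -0.1845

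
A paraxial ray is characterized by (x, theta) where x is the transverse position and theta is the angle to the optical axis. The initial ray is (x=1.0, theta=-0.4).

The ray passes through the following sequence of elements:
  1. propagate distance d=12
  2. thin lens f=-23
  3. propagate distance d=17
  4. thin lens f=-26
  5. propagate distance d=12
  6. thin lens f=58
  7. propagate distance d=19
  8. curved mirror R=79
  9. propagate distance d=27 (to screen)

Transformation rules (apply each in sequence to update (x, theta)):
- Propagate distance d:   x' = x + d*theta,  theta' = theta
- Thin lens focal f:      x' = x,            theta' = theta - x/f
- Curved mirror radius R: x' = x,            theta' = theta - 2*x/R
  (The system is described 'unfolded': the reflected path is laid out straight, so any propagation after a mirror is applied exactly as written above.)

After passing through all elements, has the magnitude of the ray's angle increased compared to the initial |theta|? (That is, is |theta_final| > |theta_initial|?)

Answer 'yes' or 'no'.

Initial: x=1.0000 theta=-0.4000
After 1 (propagate distance d=12): x=-3.8000 theta=-0.4000
After 2 (thin lens f=-23): x=-3.8000 theta=-13/23 (≈-0.5652)
After 3 (propagate distance d=17): x=-1542/115 (≈-13.4087) theta=-13/23 (≈-0.5652)
After 4 (thin lens f=-26): x=-1542/115 (≈-13.4087) theta=-1616/1495 (≈-1.0809)
After 5 (propagate distance d=12): x=-39438/1495 (≈-26.3799) theta=-1616/1495 (≈-1.0809)
After 6 (thin lens f=58): x=-39438/1495 (≈-26.3799) theta=-5429/8671 (≈-0.6261)
After 7 (propagate distance d=19): x=-1659457/43355 (≈-38.2760) theta=-5429/8671 (≈-0.6261)
After 8 (curved mirror R=79): x=-1659457/43355 (≈-38.2760) theta=90343/263465 (≈0.3429)
After 9 (propagate distance d=27 (to screen)): x=-19877342/685009 (≈-29.0176) theta=90343/263465 (≈0.3429)
|theta_initial|=0.4000 |theta_final|=90343/263465 (≈0.3429) -> not increased

Answer: no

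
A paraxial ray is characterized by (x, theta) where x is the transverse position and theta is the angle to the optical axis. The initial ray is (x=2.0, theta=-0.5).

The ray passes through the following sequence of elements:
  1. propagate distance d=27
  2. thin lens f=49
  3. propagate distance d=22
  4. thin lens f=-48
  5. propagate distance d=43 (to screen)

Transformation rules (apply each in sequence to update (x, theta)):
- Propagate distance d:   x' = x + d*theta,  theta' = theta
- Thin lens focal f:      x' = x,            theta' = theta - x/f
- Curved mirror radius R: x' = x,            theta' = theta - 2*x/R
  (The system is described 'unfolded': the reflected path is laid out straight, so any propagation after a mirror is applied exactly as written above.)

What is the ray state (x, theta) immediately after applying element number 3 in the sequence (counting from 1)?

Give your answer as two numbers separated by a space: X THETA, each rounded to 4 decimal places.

Initial: x=2.0000 theta=-0.5000
After 1 (propagate distance d=27): x=-11.5000 theta=-0.5000
After 2 (thin lens f=49): x=-11.5000 theta=-13/49 (≈-0.2653)
After 3 (propagate distance d=22): x=-1699/98 (≈-17.3367) theta=-13/49 (≈-0.2653)
Rounded to 4 decimal places: x = -17.3367, theta = -0.2653

Answer: -17.3367 -0.2653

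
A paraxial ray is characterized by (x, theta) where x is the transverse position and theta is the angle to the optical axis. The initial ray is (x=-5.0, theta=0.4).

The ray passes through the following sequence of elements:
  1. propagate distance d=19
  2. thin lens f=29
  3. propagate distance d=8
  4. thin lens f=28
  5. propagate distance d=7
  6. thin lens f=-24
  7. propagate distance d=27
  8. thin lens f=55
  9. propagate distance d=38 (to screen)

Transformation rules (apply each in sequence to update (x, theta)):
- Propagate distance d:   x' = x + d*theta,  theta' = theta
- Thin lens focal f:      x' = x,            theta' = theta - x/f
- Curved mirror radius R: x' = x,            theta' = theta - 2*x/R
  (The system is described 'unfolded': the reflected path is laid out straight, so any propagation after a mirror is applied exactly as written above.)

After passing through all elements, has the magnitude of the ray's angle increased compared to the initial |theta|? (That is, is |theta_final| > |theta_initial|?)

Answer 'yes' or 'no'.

Answer: no

Derivation:
Initial: x=-5.0000 theta=0.4000
After 1 (propagate distance d=19): x=2.6000 theta=0.4000
After 2 (thin lens f=29): x=2.6000 theta=9/29 (≈0.3103)
After 3 (propagate distance d=8): x=737/145 (≈5.0828) theta=9/29 (≈0.3103)
After 4 (thin lens f=28): x=737/145 (≈5.0828) theta=523/4060 (≈0.1288)
After 5 (propagate distance d=7): x=3471/580 (≈5.9845) theta=523/4060 (≈0.1288)
After 6 (thin lens f=-24): x=3471/580 (≈5.9845) theta=12283/32480 (≈0.3782)
After 7 (propagate distance d=27): x=526017/32480 (≈16.1951) theta=12283/32480 (≈0.3782)
After 8 (thin lens f=55): x=526017/32480 (≈16.1951) theta=5341/63800 (≈0.0837)
After 9 (propagate distance d=38 (to screen)): x=34613759/1786400 (≈19.3763) theta=5341/63800 (≈0.0837)
|theta_initial|=0.4000 |theta_final|=5341/63800 (≈0.0837) -> not increased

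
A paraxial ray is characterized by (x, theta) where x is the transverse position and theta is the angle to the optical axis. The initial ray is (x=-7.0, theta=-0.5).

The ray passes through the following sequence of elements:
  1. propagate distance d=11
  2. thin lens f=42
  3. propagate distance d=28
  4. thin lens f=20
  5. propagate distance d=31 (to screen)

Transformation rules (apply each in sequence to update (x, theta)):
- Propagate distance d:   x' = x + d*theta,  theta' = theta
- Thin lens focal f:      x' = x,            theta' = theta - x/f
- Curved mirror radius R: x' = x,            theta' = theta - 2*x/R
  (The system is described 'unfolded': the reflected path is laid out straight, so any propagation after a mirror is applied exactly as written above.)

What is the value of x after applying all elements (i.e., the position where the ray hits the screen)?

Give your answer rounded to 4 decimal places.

Initial: x=-7.0000 theta=-0.5000
After 1 (propagate distance d=11): x=-12.5000 theta=-0.5000
After 2 (thin lens f=42): x=-12.5000 theta=-17/84 (≈-0.2024)
After 3 (propagate distance d=28): x=-109/6 (≈-18.1667) theta=-17/84 (≈-0.2024)
After 4 (thin lens f=20): x=-109/6 (≈-18.1667) theta=593/840 (≈0.7060)
After 5 (propagate distance d=31 (to screen)): x=1041/280 (≈3.7179) theta=593/840 (≈0.7060)
Rounded to 4 decimal places: x = 3.7179

Answer: 3.7179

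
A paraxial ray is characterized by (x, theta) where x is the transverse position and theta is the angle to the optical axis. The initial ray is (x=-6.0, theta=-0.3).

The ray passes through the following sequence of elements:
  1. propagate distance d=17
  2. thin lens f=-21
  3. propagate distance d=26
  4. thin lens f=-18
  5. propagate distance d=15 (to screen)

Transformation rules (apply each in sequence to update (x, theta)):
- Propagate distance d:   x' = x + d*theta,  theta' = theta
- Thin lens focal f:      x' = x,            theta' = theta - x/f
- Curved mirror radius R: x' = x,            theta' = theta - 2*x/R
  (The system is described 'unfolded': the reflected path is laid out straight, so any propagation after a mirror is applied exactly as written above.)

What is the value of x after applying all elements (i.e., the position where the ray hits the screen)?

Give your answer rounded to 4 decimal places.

Initial: x=-6.0000 theta=-0.3000
After 1 (propagate distance d=17): x=-11.1000 theta=-0.3000
After 2 (thin lens f=-21): x=-11.1000 theta=-29/35 (≈-0.8286)
After 3 (propagate distance d=26): x=-457/14 (≈-32.6429) theta=-29/35 (≈-0.8286)
After 4 (thin lens f=-18): x=-457/14 (≈-32.6429) theta=-3329/1260 (≈-2.6421)
After 5 (propagate distance d=15 (to screen)): x=-6071/84 (≈-72.2738) theta=-3329/1260 (≈-2.6421)
Rounded to 4 decimal places: x = -72.2738

Answer: -72.2738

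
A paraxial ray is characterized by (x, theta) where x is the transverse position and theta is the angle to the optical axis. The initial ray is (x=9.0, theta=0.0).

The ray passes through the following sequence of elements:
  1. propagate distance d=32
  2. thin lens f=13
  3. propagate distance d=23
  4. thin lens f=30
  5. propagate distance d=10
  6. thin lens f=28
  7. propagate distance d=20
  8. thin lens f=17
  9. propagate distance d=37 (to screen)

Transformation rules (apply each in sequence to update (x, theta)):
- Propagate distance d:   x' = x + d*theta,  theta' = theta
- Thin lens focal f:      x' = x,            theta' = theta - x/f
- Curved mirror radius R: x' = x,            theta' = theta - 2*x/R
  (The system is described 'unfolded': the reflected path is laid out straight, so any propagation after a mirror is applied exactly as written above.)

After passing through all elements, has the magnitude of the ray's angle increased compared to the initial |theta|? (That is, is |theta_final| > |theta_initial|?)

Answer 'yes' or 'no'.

Initial: x=9.0000 theta=0.0000
After 1 (propagate distance d=32): x=9.0000 theta=0.0000
After 2 (thin lens f=13): x=9.0000 theta=-9/13 (≈-0.6923)
After 3 (propagate distance d=23): x=-90/13 (≈-6.9231) theta=-9/13 (≈-0.6923)
After 4 (thin lens f=30): x=-90/13 (≈-6.9231) theta=-6/13 (≈-0.4615)
After 5 (propagate distance d=10): x=-150/13 (≈-11.5385) theta=-6/13 (≈-0.4615)
After 6 (thin lens f=28): x=-150/13 (≈-11.5385) theta=-9/182 (≈-0.0495)
After 7 (propagate distance d=20): x=-1140/91 (≈-12.5275) theta=-9/182 (≈-0.0495)
After 8 (thin lens f=17): x=-1140/91 (≈-12.5275) theta=2127/3094 (≈0.6875)
After 9 (propagate distance d=37 (to screen)): x=39939/3094 (≈12.9085) theta=2127/3094 (≈0.6875)
|theta_initial|=0.0000 |theta_final|=2127/3094 (≈0.6875) -> increased

Answer: yes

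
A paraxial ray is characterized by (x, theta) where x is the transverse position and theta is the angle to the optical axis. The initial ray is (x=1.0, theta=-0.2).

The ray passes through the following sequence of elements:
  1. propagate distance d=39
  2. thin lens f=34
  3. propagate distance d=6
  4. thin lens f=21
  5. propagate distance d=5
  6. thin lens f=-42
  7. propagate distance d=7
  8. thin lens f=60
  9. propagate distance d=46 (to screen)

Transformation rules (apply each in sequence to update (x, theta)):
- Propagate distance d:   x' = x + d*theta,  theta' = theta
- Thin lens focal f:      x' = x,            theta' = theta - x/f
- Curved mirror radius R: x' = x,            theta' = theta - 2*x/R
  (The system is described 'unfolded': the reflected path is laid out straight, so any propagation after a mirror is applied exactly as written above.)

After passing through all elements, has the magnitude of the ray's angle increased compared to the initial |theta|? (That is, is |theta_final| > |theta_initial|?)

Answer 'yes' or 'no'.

Initial: x=1.0000 theta=-0.2000
After 1 (propagate distance d=39): x=-6.8000 theta=-0.2000
After 2 (thin lens f=34): x=-6.8000 theta=0.0000
After 3 (propagate distance d=6): x=-6.8000 theta=0.0000
After 4 (thin lens f=21): x=-6.8000 theta=34/105 (≈0.3238)
After 5 (propagate distance d=5): x=-544/105 (≈-5.1810) theta=34/105 (≈0.3238)
After 6 (thin lens f=-42): x=-544/105 (≈-5.1810) theta=442/2205 (≈0.2005)
After 7 (propagate distance d=7): x=-34/9 (≈-3.7778) theta=442/2205 (≈0.2005)
After 8 (thin lens f=60): x=-34/9 (≈-3.7778) theta=697/2646 (≈0.2634)
After 9 (propagate distance d=46 (to screen)): x=11033/1323 (≈8.3394) theta=697/2646 (≈0.2634)
|theta_initial|=0.2000 |theta_final|=697/2646 (≈0.2634) -> increased

Answer: yes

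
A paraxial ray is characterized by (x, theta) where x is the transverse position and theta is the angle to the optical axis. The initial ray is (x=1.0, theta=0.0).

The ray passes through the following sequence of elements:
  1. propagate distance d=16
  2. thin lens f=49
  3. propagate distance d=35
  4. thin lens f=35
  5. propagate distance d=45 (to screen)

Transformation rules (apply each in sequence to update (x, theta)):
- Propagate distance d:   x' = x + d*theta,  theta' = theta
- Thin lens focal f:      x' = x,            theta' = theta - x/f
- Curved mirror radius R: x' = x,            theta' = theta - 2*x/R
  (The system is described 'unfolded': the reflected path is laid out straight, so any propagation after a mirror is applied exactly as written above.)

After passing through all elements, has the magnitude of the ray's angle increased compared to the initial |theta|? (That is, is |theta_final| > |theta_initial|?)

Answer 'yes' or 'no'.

Initial: x=1.0000 theta=0.0000
After 1 (propagate distance d=16): x=1.0000 theta=0.0000
After 2 (thin lens f=49): x=1.0000 theta=-1/49 (≈-0.0204)
After 3 (propagate distance d=35): x=2/7 (≈0.2857) theta=-1/49 (≈-0.0204)
After 4 (thin lens f=35): x=2/7 (≈0.2857) theta=-1/35 (≈-0.0286)
After 5 (propagate distance d=45 (to screen)): x=-1.0000 theta=-1/35 (≈-0.0286)
|theta_initial|=0.0000 |theta_final|=1/35 (≈0.0286) -> increased

Answer: yes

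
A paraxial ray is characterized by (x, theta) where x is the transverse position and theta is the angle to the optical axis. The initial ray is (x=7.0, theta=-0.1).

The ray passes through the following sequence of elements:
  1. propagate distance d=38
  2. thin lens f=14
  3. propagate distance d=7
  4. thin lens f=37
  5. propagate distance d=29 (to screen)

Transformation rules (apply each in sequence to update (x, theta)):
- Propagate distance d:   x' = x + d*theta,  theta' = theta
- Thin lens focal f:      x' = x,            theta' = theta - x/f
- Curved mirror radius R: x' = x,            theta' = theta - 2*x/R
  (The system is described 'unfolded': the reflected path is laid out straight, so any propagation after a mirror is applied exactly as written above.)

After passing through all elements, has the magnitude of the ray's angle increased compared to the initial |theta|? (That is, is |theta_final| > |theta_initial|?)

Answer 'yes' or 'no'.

Initial: x=7.0000 theta=-0.1000
After 1 (propagate distance d=38): x=3.2000 theta=-0.1000
After 2 (thin lens f=14): x=3.2000 theta=-23/70 (≈-0.3286)
After 3 (propagate distance d=7): x=0.9000 theta=-23/70 (≈-0.3286)
After 4 (thin lens f=37): x=0.9000 theta=-457/1295 (≈-0.3529)
After 5 (propagate distance d=29 (to screen)): x=-4835/518 (≈-9.3340) theta=-457/1295 (≈-0.3529)
|theta_initial|=0.1000 |theta_final|=457/1295 (≈0.3529) -> increased

Answer: yes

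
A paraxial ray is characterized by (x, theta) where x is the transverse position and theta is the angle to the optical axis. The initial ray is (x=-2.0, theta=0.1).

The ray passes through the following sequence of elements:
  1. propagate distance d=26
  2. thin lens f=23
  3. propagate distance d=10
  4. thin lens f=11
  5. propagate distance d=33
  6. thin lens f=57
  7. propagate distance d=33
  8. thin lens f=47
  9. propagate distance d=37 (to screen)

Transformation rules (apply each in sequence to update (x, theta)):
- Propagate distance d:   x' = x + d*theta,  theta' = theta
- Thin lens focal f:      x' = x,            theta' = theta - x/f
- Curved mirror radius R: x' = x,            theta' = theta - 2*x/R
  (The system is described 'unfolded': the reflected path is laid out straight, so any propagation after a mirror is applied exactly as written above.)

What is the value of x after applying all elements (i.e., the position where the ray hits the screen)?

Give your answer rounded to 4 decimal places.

Initial: x=-2.0000 theta=0.1000
After 1 (propagate distance d=26): x=0.6000 theta=0.1000
After 2 (thin lens f=23): x=0.6000 theta=17/230 (≈0.0739)
After 3 (propagate distance d=10): x=154/115 (≈1.3391) theta=17/230 (≈0.0739)
After 4 (thin lens f=11): x=154/115 (≈1.3391) theta=-11/230 (≈-0.0478)
After 5 (propagate distance d=33): x=-11/46 (≈-0.2391) theta=-11/230 (≈-0.0478)
After 6 (thin lens f=57): x=-11/46 (≈-0.2391) theta=-286/6555 (≈-0.0436)
After 7 (propagate distance d=33): x=-319/190 (≈-1.6789) theta=-286/6555 (≈-0.0436)
After 8 (thin lens f=47): x=-319/190 (≈-1.6789) theta=-4873/616170 (≈-0.0079)
After 9 (propagate distance d=37 (to screen)): x=-607409/308085 (≈-1.9716) theta=-4873/616170 (≈-0.0079)
Rounded to 4 decimal places: x = -1.9716

Answer: -1.9716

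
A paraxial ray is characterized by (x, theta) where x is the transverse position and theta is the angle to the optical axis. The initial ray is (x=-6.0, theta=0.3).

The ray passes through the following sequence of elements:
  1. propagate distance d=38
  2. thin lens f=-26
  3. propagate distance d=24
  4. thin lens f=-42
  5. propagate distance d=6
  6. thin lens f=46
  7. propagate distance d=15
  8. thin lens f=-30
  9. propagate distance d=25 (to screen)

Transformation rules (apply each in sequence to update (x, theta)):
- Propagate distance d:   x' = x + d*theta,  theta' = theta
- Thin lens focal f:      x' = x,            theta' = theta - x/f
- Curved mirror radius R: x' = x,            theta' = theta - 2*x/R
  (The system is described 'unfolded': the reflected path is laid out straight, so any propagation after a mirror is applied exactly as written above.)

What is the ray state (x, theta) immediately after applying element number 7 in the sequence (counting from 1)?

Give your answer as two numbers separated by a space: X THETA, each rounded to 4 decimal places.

Initial: x=-6.0000 theta=0.3000
After 1 (propagate distance d=38): x=5.4000 theta=0.3000
After 2 (thin lens f=-26): x=5.4000 theta=33/65 (≈0.5077)
After 3 (propagate distance d=24): x=1143/65 (≈17.5846) theta=33/65 (≈0.5077)
After 4 (thin lens f=-42): x=1143/65 (≈17.5846) theta=843/910 (≈0.9264)
After 5 (propagate distance d=6): x=162/7 (≈23.1429) theta=843/910 (≈0.9264)
After 6 (thin lens f=46): x=162/7 (≈23.1429) theta=8859/20930 (≈0.4233)
After 7 (propagate distance d=15): x=123453/4186 (≈29.4919) theta=8859/20930 (≈0.4233)
Rounded to 4 decimal places: x = 29.4919, theta = 0.4233

Answer: 29.4919 0.4233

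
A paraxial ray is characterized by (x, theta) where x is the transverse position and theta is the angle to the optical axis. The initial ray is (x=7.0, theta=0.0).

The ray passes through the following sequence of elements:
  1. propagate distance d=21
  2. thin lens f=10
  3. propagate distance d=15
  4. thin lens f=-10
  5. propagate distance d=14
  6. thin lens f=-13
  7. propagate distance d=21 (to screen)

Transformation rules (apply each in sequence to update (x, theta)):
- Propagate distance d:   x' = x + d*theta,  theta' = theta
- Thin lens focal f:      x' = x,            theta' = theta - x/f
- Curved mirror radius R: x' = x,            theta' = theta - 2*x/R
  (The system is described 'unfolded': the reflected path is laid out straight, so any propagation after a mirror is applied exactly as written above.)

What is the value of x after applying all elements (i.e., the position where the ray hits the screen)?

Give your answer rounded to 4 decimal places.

Initial: x=7.0000 theta=0.0000
After 1 (propagate distance d=21): x=7.0000 theta=0.0000
After 2 (thin lens f=10): x=7.0000 theta=-0.7000
After 3 (propagate distance d=15): x=-3.5000 theta=-0.7000
After 4 (thin lens f=-10): x=-3.5000 theta=-1.0500
After 5 (propagate distance d=14): x=-18.2000 theta=-1.0500
After 6 (thin lens f=-13): x=-18.2000 theta=-2.4500
After 7 (propagate distance d=21 (to screen)): x=-69.6500 theta=-2.4500
Rounded to 4 decimal places: x = -69.6500

Answer: -69.6500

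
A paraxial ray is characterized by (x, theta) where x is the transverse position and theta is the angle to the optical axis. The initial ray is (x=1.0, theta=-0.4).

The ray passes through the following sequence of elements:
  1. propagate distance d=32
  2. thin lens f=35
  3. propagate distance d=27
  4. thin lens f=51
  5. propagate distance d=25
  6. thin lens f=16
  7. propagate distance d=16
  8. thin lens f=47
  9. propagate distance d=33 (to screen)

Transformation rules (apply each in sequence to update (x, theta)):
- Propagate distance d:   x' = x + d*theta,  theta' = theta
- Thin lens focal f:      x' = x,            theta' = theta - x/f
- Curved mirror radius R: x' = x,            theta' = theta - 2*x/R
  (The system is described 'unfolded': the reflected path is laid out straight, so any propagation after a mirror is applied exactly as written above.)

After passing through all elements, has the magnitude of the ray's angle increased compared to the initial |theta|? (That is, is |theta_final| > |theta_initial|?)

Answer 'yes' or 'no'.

Initial: x=1.0000 theta=-0.4000
After 1 (propagate distance d=32): x=-11.8000 theta=-0.4000
After 2 (thin lens f=35): x=-11.8000 theta=-11/175 (≈-0.0629)
After 3 (propagate distance d=27): x=-2362/175 (≈-13.4971) theta=-11/175 (≈-0.0629)
After 4 (thin lens f=51): x=-2362/175 (≈-13.4971) theta=1801/8925 (≈0.2018)
After 5 (propagate distance d=25): x=-75437/8925 (≈-8.4523) theta=1801/8925 (≈0.2018)
After 6 (thin lens f=16): x=-75437/8925 (≈-8.4523) theta=34751/47600 (≈0.7301)
After 7 (propagate distance d=16): x=28816/8925 (≈3.2287) theta=34751/47600 (≈0.7301)
After 8 (thin lens f=47): x=28816/8925 (≈3.2287) theta=887767/1342320 (≈0.6614)
After 9 (propagate distance d=33 (to screen)): x=168151187/6711600 (≈25.0538) theta=887767/1342320 (≈0.6614)
|theta_initial|=0.4000 |theta_final|=887767/1342320 (≈0.6614) -> increased

Answer: yes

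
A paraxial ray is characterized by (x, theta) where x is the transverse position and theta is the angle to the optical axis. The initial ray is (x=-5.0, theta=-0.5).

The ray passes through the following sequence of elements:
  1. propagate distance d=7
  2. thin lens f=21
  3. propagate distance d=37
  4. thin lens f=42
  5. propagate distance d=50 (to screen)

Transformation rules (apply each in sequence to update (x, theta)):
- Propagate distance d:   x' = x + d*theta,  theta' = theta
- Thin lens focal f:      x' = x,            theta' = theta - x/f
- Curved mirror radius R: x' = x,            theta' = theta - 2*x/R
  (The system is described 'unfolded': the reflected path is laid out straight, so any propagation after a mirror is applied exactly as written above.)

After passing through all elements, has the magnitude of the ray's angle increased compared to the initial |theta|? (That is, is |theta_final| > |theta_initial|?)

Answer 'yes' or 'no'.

Answer: no

Derivation:
Initial: x=-5.0000 theta=-0.5000
After 1 (propagate distance d=7): x=-8.5000 theta=-0.5000
After 2 (thin lens f=21): x=-8.5000 theta=-2/21 (≈-0.0952)
After 3 (propagate distance d=37): x=-505/42 (≈-12.0238) theta=-2/21 (≈-0.0952)
After 4 (thin lens f=42): x=-505/42 (≈-12.0238) theta=337/1764 (≈0.1910)
After 5 (propagate distance d=50 (to screen)): x=-1090/441 (≈-2.4717) theta=337/1764 (≈0.1910)
|theta_initial|=0.5000 |theta_final|=337/1764 (≈0.1910) -> not increased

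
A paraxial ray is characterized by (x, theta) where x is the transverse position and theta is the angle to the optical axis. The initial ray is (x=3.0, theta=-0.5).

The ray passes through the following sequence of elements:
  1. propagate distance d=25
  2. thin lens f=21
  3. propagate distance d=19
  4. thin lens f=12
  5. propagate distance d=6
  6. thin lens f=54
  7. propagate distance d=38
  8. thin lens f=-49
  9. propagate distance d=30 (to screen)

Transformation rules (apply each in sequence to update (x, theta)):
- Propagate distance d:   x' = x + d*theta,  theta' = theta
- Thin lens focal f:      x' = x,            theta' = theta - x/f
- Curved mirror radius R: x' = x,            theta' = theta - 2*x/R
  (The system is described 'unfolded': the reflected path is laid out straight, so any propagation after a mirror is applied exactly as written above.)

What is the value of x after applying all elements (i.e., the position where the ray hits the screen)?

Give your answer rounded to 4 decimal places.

Answer: 75.2141

Derivation:
Initial: x=3.0000 theta=-0.5000
After 1 (propagate distance d=25): x=-9.5000 theta=-0.5000
After 2 (thin lens f=21): x=-9.5000 theta=-1/21 (≈-0.0476)
After 3 (propagate distance d=19): x=-437/42 (≈-10.4048) theta=-1/21 (≈-0.0476)
After 4 (thin lens f=12): x=-437/42 (≈-10.4048) theta=59/72 (≈0.8194)
After 5 (propagate distance d=6): x=-461/84 (≈-5.4881) theta=59/72 (≈0.8194)
After 6 (thin lens f=54): x=-461/84 (≈-5.4881) theta=2089/2268 (≈0.9211)
After 7 (propagate distance d=38): x=66935/2268 (≈29.5128) theta=2089/2268 (≈0.9211)
After 8 (thin lens f=-49): x=66935/2268 (≈29.5128) theta=14108/9261 (≈1.5234)
After 9 (propagate distance d=30 (to screen)): x=8358695/111132 (≈75.2141) theta=14108/9261 (≈1.5234)
Rounded to 4 decimal places: x = 75.2141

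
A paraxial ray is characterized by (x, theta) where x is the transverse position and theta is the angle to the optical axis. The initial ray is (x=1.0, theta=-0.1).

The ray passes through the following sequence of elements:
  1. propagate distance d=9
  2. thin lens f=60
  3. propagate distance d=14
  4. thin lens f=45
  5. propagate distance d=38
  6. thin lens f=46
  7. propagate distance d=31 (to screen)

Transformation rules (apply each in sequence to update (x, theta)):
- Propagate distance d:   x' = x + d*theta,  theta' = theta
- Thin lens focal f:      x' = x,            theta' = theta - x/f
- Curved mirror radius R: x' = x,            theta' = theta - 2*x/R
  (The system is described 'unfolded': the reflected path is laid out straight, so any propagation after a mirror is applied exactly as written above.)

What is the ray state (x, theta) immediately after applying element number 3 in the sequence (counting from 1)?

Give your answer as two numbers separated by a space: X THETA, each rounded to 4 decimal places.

Answer: -1.3233 -0.1017

Derivation:
Initial: x=1.0000 theta=-0.1000
After 1 (propagate distance d=9): x=0.1000 theta=-0.1000
After 2 (thin lens f=60): x=0.1000 theta=-61/600 (≈-0.1017)
After 3 (propagate distance d=14): x=-397/300 (≈-1.3233) theta=-61/600 (≈-0.1017)
Rounded to 4 decimal places: x = -1.3233, theta = -0.1017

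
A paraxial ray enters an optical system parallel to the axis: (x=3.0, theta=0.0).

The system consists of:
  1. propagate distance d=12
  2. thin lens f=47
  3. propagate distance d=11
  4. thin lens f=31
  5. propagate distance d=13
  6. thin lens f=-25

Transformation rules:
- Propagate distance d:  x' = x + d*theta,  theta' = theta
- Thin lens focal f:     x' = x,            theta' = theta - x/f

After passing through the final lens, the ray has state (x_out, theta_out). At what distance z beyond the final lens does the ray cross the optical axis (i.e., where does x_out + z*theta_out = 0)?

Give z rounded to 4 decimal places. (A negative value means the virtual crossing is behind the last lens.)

Answer: 4.2832

Derivation:
Initial: x=3.0000 theta=0.0000
After 1 (propagate distance d=12): x=3.0000 theta=0.0000
After 2 (thin lens f=47): x=3.0000 theta=-3/47 (≈-0.0638)
After 3 (propagate distance d=11): x=108/47 (≈2.2979) theta=-3/47 (≈-0.0638)
After 4 (thin lens f=31): x=108/47 (≈2.2979) theta=-201/1457 (≈-0.1380)
After 5 (propagate distance d=13): x=735/1457 (≈0.5045) theta=-201/1457 (≈-0.1380)
After 6 (thin lens f=-25): x=735/1457 (≈0.5045) theta=-858/7285 (≈-0.1178)
z_focus = -x_out/theta_out = -(735/1457)/(-858/7285) = 1225/286 ≈ 4.2832
Rounded to 4 decimal places: z = 4.2832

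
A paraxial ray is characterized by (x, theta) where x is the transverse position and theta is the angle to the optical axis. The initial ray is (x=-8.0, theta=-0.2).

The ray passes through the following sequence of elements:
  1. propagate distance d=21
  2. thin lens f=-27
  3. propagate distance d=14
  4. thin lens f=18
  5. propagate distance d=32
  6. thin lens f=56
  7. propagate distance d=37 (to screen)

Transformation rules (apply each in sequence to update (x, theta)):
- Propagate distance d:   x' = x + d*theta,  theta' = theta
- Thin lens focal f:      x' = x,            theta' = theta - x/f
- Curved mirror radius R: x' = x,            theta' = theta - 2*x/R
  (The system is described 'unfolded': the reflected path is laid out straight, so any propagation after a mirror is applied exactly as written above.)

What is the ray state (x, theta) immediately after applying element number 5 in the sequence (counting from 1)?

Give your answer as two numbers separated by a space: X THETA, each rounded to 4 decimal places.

Initial: x=-8.0000 theta=-0.2000
After 1 (propagate distance d=21): x=-12.2000 theta=-0.2000
After 2 (thin lens f=-27): x=-12.2000 theta=-88/135 (≈-0.6519)
After 3 (propagate distance d=14): x=-2879/135 (≈-21.3259) theta=-88/135 (≈-0.6519)
After 4 (thin lens f=18): x=-2879/135 (≈-21.3259) theta=259/486 (≈0.5329)
After 5 (propagate distance d=32): x=-5191/1215 (≈-4.2724) theta=259/486 (≈0.5329)
Rounded to 4 decimal places: x = -4.2724, theta = 0.5329

Answer: -4.2724 0.5329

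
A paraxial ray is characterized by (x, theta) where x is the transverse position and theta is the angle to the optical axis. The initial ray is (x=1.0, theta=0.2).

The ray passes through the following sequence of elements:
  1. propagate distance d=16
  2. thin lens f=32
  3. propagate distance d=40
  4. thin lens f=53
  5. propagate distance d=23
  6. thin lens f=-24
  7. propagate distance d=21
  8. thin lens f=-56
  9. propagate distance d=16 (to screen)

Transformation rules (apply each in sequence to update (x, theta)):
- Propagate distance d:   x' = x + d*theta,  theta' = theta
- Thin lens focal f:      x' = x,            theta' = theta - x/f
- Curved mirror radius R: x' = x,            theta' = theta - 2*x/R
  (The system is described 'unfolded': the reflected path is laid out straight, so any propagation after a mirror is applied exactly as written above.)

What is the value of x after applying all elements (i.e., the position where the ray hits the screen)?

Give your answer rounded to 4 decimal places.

Answer: 14.2900

Derivation:
Initial: x=1.0000 theta=0.2000
After 1 (propagate distance d=16): x=4.2000 theta=0.2000
After 2 (thin lens f=32): x=4.2000 theta=11/160 (≈0.0688)
After 3 (propagate distance d=40): x=6.9500 theta=11/160 (≈0.0688)
After 4 (thin lens f=53): x=6.9500 theta=-529/8480 (≈-0.0624)
After 5 (propagate distance d=23): x=46769/8480 (≈5.5152) theta=-529/8480 (≈-0.0624)
After 6 (thin lens f=-24): x=46769/8480 (≈5.5152) theta=34073/203520 (≈0.1674)
After 7 (propagate distance d=21): x=612663/67840 (≈9.0310) theta=34073/203520 (≈0.1674)
After 8 (thin lens f=-56): x=612663/67840 (≈9.0310) theta=3746077/11397120 (≈0.3287)
After 9 (propagate distance d=16 (to screen)): x=20358077/1424640 (≈14.2900) theta=3746077/11397120 (≈0.3287)
Rounded to 4 decimal places: x = 14.2900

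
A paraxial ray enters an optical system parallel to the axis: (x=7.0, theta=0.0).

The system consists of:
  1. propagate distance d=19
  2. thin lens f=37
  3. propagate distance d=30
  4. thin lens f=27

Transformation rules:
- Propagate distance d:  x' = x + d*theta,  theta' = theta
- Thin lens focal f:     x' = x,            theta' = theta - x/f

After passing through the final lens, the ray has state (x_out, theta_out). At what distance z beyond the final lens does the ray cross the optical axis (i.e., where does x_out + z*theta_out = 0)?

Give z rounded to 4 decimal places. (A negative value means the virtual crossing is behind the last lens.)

Answer: 5.5588

Derivation:
Initial: x=7.0000 theta=0.0000
After 1 (propagate distance d=19): x=7.0000 theta=0.0000
After 2 (thin lens f=37): x=7.0000 theta=-7/37 (≈-0.1892)
After 3 (propagate distance d=30): x=49/37 (≈1.3243) theta=-7/37 (≈-0.1892)
After 4 (thin lens f=27): x=49/37 (≈1.3243) theta=-238/999 (≈-0.2382)
z_focus = -x_out/theta_out = -(49/37)/(-238/999) = 189/34 ≈ 5.5588
Rounded to 4 decimal places: z = 5.5588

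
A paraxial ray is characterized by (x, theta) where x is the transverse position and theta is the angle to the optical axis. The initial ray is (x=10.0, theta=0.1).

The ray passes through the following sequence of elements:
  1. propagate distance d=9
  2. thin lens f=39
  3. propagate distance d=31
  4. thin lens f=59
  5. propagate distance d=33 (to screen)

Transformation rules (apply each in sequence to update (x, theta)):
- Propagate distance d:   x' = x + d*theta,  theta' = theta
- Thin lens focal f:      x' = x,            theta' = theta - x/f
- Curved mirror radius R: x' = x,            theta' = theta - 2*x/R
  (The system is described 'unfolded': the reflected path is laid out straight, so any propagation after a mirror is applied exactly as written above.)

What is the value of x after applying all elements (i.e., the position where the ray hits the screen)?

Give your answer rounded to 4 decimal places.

Answer: -3.5717

Derivation:
Initial: x=10.0000 theta=0.1000
After 1 (propagate distance d=9): x=10.9000 theta=0.1000
After 2 (thin lens f=39): x=10.9000 theta=-7/39 (≈-0.1795)
After 3 (propagate distance d=31): x=2081/390 (≈5.3359) theta=-7/39 (≈-0.1795)
After 4 (thin lens f=59): x=2081/390 (≈5.3359) theta=-6211/23010 (≈-0.2699)
After 5 (propagate distance d=33 (to screen)): x=-41092/11505 (≈-3.5717) theta=-6211/23010 (≈-0.2699)
Rounded to 4 decimal places: x = -3.5717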